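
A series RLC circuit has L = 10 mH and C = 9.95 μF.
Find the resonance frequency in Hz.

Step 1 — Resonance condition Im(Z)=0 gives ω₀ = 1/√(LC).
Step 2 — ω₀ = 1/√(0.01·9.95e-06) = 3170 rad/s.
Step 3 — f₀ = ω₀/(2π) = 504.6 Hz.

f₀ = 504.6 Hz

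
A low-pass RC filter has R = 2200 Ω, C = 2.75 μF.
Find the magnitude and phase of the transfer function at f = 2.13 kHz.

Step 1 — Angular frequency: ω = 2π·2130 = 1.338e+04 rad/s.
Step 2 — Transfer function: H(jω) = 1/(1 + jωRC).
Step 3 — Denominator: 1 + jωRC = 1 + j·1.338e+04·2200·2.75e-06 = 1 + j80.97.
Step 4 — H = 0.0001525 - j0.01235.
Step 5 — Magnitude: |H| = 0.01235 (-38.2 dB); phase: φ = -89.3°.

|H| = 0.01235 (-38.2 dB), φ = -89.3°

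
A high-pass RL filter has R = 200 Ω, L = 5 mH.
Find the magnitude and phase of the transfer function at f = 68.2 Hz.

Step 1 — Angular frequency: ω = 2π·68.2 = 428.5 rad/s.
Step 2 — Transfer function: H(jω) = jωL/(R + jωL).
Step 3 — Numerator jωL = j·2.143; denominator R + jωL = 200 + j2.143.
Step 4 — H = 0.0001148 + j0.01071.
Step 5 — Magnitude: |H| = 0.01071 (-39.4 dB); phase: φ = 89.4°.

|H| = 0.01071 (-39.4 dB), φ = 89.4°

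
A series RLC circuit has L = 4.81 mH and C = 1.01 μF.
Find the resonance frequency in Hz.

Step 1 — Resonance condition Im(Z)=0 gives ω₀ = 1/√(LC).
Step 2 — ω₀ = 1/√(0.00481·1.01e-06) = 1.435e+04 rad/s.
Step 3 — f₀ = ω₀/(2π) = 2283 Hz.

f₀ = 2283 Hz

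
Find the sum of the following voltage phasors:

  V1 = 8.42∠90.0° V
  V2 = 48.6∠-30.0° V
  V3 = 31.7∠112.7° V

Step 1 — Convert each phasor to rectangular form:
  V1 = 8.42·(cos(90.0°) + j·sin(90.0°)) = 0 + j8.42 V
  V2 = 48.6·(cos(-30.0°) + j·sin(-30.0°)) = 42.09 - j24.3 V
  V3 = 31.7·(cos(112.7°) + j·sin(112.7°)) = -12.23 + j29.24 V
Step 2 — Sum components: V_total = 29.86 + j13.36 V.
Step 3 — Convert to polar: |V_total| = 32.71 V, ∠V_total = 24.1°.

V_total = 32.71∠24.1° V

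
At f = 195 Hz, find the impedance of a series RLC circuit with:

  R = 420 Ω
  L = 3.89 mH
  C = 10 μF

Step 1 — Angular frequency: ω = 2π·f = 2π·195 = 1225 rad/s.
Step 2 — Component impedances:
  R: Z = R = 420 Ω
  L: Z = jωL = j·1225·0.00389 = 0 + j4.766 Ω
  C: Z = 1/(jωC) = -j/(ω·C) = 0 - j81.62 Ω
Step 3 — Series combination: Z_total = R + L + C = 420 - j76.85 Ω = 427∠-10.4° Ω.

Z = 420 - j76.85 Ω = 427∠-10.4° Ω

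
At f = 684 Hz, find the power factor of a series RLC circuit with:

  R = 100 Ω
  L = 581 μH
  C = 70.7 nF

Step 1 — Angular frequency: ω = 2π·f = 2π·684 = 4298 rad/s.
Step 2 — Component impedances:
  R: Z = R = 100 Ω
  L: Z = jωL = j·4298·0.000581 = 0 + j2.497 Ω
  C: Z = 1/(jωC) = -j/(ω·C) = 0 - j3291 Ω
Step 3 — Series combination: Z_total = R + L + C = 100 - j3289 Ω = 3290∠-88.3° Ω.
Step 4 — Power factor: PF = cos(φ) = Re(Z)/|Z| = 100/3290.1 = 0.03039.
Step 5 — Type: Im(Z) = -3289 ⇒ leading (phase φ = -88.3°).

PF = 0.03039 (leading, φ = -88.3°)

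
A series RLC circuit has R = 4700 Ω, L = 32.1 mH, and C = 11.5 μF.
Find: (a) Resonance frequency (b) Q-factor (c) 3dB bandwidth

Step 1 — Resonance: ω₀ = 1/√(LC) = 1/√(0.0321·1.15e-05) = 1646 rad/s.
Step 2 — f₀ = ω₀/(2π) = 262 Hz.
Step 3 — Series Q: Q = ω₀L/R = 1646·0.0321/4700 = 0.01124.
Step 4 — Bandwidth: Δω = ω₀/Q = 1.464e+05 rad/s; BW = Δω/(2π) = 2.33e+04 Hz.

(a) f₀ = 262 Hz  (b) Q = 0.01124  (c) BW = 2.33e+04 Hz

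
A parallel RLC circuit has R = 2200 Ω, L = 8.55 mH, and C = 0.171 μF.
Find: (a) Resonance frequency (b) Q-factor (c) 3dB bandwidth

Step 1 — Resonance: ω₀ = 1/√(LC) = 1/√(0.00855·1.71e-07) = 2.615e+04 rad/s.
Step 2 — f₀ = ω₀/(2π) = 4162 Hz.
Step 3 — Parallel Q: Q = R/(ω₀L) = 2200/(2.615e+04·0.00855) = 9.839.
Step 4 — Bandwidth: Δω = ω₀/Q = 2658 rad/s; BW = Δω/(2π) = 423.1 Hz.

(a) f₀ = 4162 Hz  (b) Q = 9.839  (c) BW = 423.1 Hz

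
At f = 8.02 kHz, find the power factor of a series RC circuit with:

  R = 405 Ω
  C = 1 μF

Step 1 — Angular frequency: ω = 2π·f = 2π·8020 = 5.039e+04 rad/s.
Step 2 — Component impedances:
  R: Z = R = 405 Ω
  C: Z = 1/(jωC) = -j/(ω·C) = 0 - j19.84 Ω
Step 3 — Series combination: Z_total = R + C = 405 - j19.84 Ω = 405.5∠-2.8° Ω.
Step 4 — Power factor: PF = cos(φ) = Re(Z)/|Z| = 405/405.5 = 0.9988.
Step 5 — Type: Im(Z) = -19.84 ⇒ leading (phase φ = -2.8°).

PF = 0.9988 (leading, φ = -2.8°)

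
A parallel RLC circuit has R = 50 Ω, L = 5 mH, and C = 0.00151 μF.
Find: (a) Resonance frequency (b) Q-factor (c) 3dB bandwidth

Step 1 — Resonance: ω₀ = 1/√(LC) = 1/√(0.005·1.51e-09) = 3.639e+05 rad/s.
Step 2 — f₀ = ω₀/(2π) = 5.792e+04 Hz.
Step 3 — Parallel Q: Q = R/(ω₀L) = 50/(3.639e+05·0.005) = 0.02748.
Step 4 — Bandwidth: Δω = ω₀/Q = 1.325e+07 rad/s; BW = Δω/(2π) = 2.108e+06 Hz.

(a) f₀ = 5.792e+04 Hz  (b) Q = 0.02748  (c) BW = 2.108e+06 Hz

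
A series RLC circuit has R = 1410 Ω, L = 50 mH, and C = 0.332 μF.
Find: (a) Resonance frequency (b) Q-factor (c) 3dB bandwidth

Step 1 — Resonance: ω₀ = 1/√(LC) = 1/√(0.05·3.32e-07) = 7762 rad/s.
Step 2 — f₀ = ω₀/(2π) = 1235 Hz.
Step 3 — Series Q: Q = ω₀L/R = 7762·0.05/1410 = 0.2752.
Step 4 — Bandwidth: Δω = ω₀/Q = 2.82e+04 rad/s; BW = Δω/(2π) = 4488 Hz.

(a) f₀ = 1235 Hz  (b) Q = 0.2752  (c) BW = 4488 Hz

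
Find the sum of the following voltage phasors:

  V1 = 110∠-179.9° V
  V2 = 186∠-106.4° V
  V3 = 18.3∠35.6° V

Step 1 — Convert each phasor to rectangular form:
  V1 = 110·(cos(-179.9°) + j·sin(-179.9°)) = -110 - j0.192 V
  V2 = 186·(cos(-106.4°) + j·sin(-106.4°)) = -52.52 - j178.4 V
  V3 = 18.3·(cos(35.6°) + j·sin(35.6°)) = 14.88 + j10.65 V
Step 2 — Sum components: V_total = -147.6 - j168 V.
Step 3 — Convert to polar: |V_total| = 223.6 V, ∠V_total = -131.3°.

V_total = 223.6∠-131.3° V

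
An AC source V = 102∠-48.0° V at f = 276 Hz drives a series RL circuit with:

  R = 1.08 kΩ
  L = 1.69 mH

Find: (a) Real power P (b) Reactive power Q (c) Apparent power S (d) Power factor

Step 1 — Angular frequency: ω = 2π·f = 2π·276 = 1734 rad/s.
Step 2 — Component impedances:
  R: Z = R = 1080 Ω
  L: Z = jωL = j·1734·0.00169 = 0 + j2.931 Ω
Step 3 — Series combination: Z_total = R + L = 1080 + j2.931 Ω = 1080∠0.2° Ω.
Step 4 — Source phasor: V = 102∠-48.0° V = 68.25 - j75.8 V.
Step 5 — Current: I = V / Z = 0.063 - j0.07036 A = 0.09444∠-48.2° A.
Step 6 — Complex power: S = V·I* = 9.633 + j0.02614 VA.
Step 7 — Real power: P = Re(S) = 9.633 W.
Step 8 — Reactive power: Q = Im(S) = 0.02614 VAR.
Step 9 — Apparent power: |S| = 9.633 VA.
Step 10 — Power factor: PF = P/|S| = 1 (lagging).

(a) P = 9.633 W  (b) Q = 0.02614 VAR  (c) S = 9.633 VA  (d) PF = 1 (lagging)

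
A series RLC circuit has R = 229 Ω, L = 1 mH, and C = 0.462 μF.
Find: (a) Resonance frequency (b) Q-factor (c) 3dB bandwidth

Step 1 — Resonance: ω₀ = 1/√(LC) = 1/√(0.001·4.62e-07) = 4.652e+04 rad/s.
Step 2 — f₀ = ω₀/(2π) = 7405 Hz.
Step 3 — Series Q: Q = ω₀L/R = 4.652e+04·0.001/229 = 0.2032.
Step 4 — Bandwidth: Δω = ω₀/Q = 2.29e+05 rad/s; BW = Δω/(2π) = 3.645e+04 Hz.

(a) f₀ = 7405 Hz  (b) Q = 0.2032  (c) BW = 3.645e+04 Hz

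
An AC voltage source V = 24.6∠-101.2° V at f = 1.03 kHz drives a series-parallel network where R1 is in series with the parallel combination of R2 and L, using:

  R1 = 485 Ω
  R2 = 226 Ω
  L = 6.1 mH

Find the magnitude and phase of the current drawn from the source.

Step 1 — Angular frequency: ω = 2π·f = 2π·1030 = 6472 rad/s.
Step 2 — Component impedances:
  R1: Z = R = 485 Ω
  R2: Z = R = 226 Ω
  L: Z = jωL = j·6472·0.0061 = 0 + j39.48 Ω
Step 3 — Parallel branch: R2 || L = 1/(1/R2 + 1/L) = 6.692 + j38.31 Ω.
Step 4 — Series with R1: Z_total = R1 + (R2 || L) = 491.7 + j38.31 Ω = 493.2∠4.5° Ω.
Step 5 — Source phasor: V = 24.6∠-101.2° V = -4.778 - j24.13 V.
Step 6 — Ohm's law: I = V / Z_total = (-4.778 - j24.13) / (491.7 + j38.31) = -0.01346 - j0.04803 A.
Step 7 — Convert to polar: |I| = 0.04988 A, ∠I = -105.7°.

I = 0.04988∠-105.7° A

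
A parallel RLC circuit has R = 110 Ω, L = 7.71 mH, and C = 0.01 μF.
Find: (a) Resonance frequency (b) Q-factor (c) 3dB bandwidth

Step 1 — Resonance: ω₀ = 1/√(LC) = 1/√(0.00771·1e-08) = 1.139e+05 rad/s.
Step 2 — f₀ = ω₀/(2π) = 1.813e+04 Hz.
Step 3 — Parallel Q: Q = R/(ω₀L) = 110/(1.139e+05·0.00771) = 0.1253.
Step 4 — Bandwidth: Δω = ω₀/Q = 9.091e+05 rad/s; BW = Δω/(2π) = 1.447e+05 Hz.

(a) f₀ = 1.813e+04 Hz  (b) Q = 0.1253  (c) BW = 1.447e+05 Hz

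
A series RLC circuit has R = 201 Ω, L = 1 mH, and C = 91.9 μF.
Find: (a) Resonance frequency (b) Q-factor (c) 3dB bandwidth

Step 1 — Resonance: ω₀ = 1/√(LC) = 1/√(0.001·9.19e-05) = 3299 rad/s.
Step 2 — f₀ = ω₀/(2π) = 525 Hz.
Step 3 — Series Q: Q = ω₀L/R = 3299·0.001/201 = 0.01641.
Step 4 — Bandwidth: Δω = ω₀/Q = 2.01e+05 rad/s; BW = Δω/(2π) = 3.199e+04 Hz.

(a) f₀ = 525 Hz  (b) Q = 0.01641  (c) BW = 3.199e+04 Hz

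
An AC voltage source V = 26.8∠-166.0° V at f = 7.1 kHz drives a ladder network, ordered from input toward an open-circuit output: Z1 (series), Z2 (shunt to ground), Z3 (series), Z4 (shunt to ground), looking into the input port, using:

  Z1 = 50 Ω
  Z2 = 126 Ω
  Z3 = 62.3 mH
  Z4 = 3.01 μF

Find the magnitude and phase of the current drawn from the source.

Step 1 — Angular frequency: ω = 2π·f = 2π·7100 = 4.461e+04 rad/s.
Step 2 — Component impedances:
  Z1: Z = R = 50 Ω
  Z2: Z = R = 126 Ω
  Z3: Z = jωL = j·4.461e+04·0.0623 = 0 + j2779 Ω
  Z4: Z = 1/(jωC) = -j/(ω·C) = 0 - j7.447 Ω
Step 3 — Ladder network (open output): work backward from the far end, alternating series and parallel combinations. Z_in = 175.7 + j5.716 Ω = 175.8∠1.9° Ω.
Step 4 — Source phasor: V = 26.8∠-166.0° V = -26 - j6.484 V.
Step 5 — Ohm's law: I = V / Z_total = (-26 - j6.484) / (175.7 + j5.716) = -0.149 - j0.03205 A.
Step 6 — Convert to polar: |I| = 0.1524 A, ∠I = -167.9°.

I = 0.1524∠-167.9° A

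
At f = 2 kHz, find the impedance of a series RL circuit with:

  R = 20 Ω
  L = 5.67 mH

Step 1 — Angular frequency: ω = 2π·f = 2π·2000 = 1.257e+04 rad/s.
Step 2 — Component impedances:
  R: Z = R = 20 Ω
  L: Z = jωL = j·1.257e+04·0.00567 = 0 + j71.25 Ω
Step 3 — Series combination: Z_total = R + L = 20 + j71.25 Ω = 74.01∠74.3° Ω.

Z = 20 + j71.25 Ω = 74.01∠74.3° Ω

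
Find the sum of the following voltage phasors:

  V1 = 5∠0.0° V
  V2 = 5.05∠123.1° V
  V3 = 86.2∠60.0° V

Step 1 — Convert each phasor to rectangular form:
  V1 = 5·(cos(0.0°) + j·sin(0.0°)) = 5 V
  V2 = 5.05·(cos(123.1°) + j·sin(123.1°)) = -2.758 + j4.23 V
  V3 = 86.2·(cos(60.0°) + j·sin(60.0°)) = 43.1 + j74.65 V
Step 2 — Sum components: V_total = 45.34 + j78.88 V.
Step 3 — Convert to polar: |V_total| = 90.98 V, ∠V_total = 60.1°.

V_total = 90.98∠60.1° V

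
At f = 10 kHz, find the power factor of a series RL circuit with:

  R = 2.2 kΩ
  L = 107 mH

Step 1 — Angular frequency: ω = 2π·f = 2π·1e+04 = 6.283e+04 rad/s.
Step 2 — Component impedances:
  R: Z = R = 2200 Ω
  L: Z = jωL = j·6.283e+04·0.107 = 0 + j6723 Ω
Step 3 — Series combination: Z_total = R + L = 2200 + j6723 Ω = 7074∠71.9° Ω.
Step 4 — Power factor: PF = cos(φ) = Re(Z)/|Z| = 2200/7074 = 0.311.
Step 5 — Type: Im(Z) = 6723 ⇒ lagging (phase φ = 71.9°).

PF = 0.311 (lagging, φ = 71.9°)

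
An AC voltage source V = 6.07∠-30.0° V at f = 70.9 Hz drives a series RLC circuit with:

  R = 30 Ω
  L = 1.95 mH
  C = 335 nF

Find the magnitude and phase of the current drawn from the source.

Step 1 — Angular frequency: ω = 2π·f = 2π·70.9 = 445.5 rad/s.
Step 2 — Component impedances:
  R: Z = R = 30 Ω
  L: Z = jωL = j·445.5·0.00195 = 0 + j0.8687 Ω
  C: Z = 1/(jωC) = -j/(ω·C) = 0 - j6701 Ω
Step 3 — Series combination: Z_total = R + L + C = 30 - j6700 Ω = 6700∠-89.7° Ω.
Step 4 — Source phasor: V = 6.07∠-30.0° V = 5.257 - j3.035 V.
Step 5 — Ohm's law: I = V / Z_total = (5.257 - j3.035) / (30 - j6700) = 0.0004565 + j0.0007826 A.
Step 6 — Convert to polar: |I| = 0.000906 A, ∠I = 59.7°.

I = 0.000906∠59.7° A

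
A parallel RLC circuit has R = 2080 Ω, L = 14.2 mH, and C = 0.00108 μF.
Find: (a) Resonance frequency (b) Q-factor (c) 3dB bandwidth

Step 1 — Resonance: ω₀ = 1/√(LC) = 1/√(0.0142·1.08e-09) = 2.554e+05 rad/s.
Step 2 — f₀ = ω₀/(2π) = 4.064e+04 Hz.
Step 3 — Parallel Q: Q = R/(ω₀L) = 2080/(2.554e+05·0.0142) = 0.5736.
Step 4 — Bandwidth: Δω = ω₀/Q = 4.452e+05 rad/s; BW = Δω/(2π) = 7.085e+04 Hz.

(a) f₀ = 4.064e+04 Hz  (b) Q = 0.5736  (c) BW = 7.085e+04 Hz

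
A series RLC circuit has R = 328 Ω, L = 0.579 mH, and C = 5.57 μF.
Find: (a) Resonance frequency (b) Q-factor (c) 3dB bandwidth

Step 1 — Resonance: ω₀ = 1/√(LC) = 1/√(0.000579·5.57e-06) = 1.761e+04 rad/s.
Step 2 — f₀ = ω₀/(2π) = 2803 Hz.
Step 3 — Series Q: Q = ω₀L/R = 1.761e+04·0.000579/328 = 0.03108.
Step 4 — Bandwidth: Δω = ω₀/Q = 5.665e+05 rad/s; BW = Δω/(2π) = 9.016e+04 Hz.

(a) f₀ = 2803 Hz  (b) Q = 0.03108  (c) BW = 9.016e+04 Hz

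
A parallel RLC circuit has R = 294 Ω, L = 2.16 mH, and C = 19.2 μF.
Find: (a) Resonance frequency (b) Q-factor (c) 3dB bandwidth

Step 1 — Resonance: ω₀ = 1/√(LC) = 1/√(0.00216·1.92e-05) = 4910 rad/s.
Step 2 — f₀ = ω₀/(2π) = 781.5 Hz.
Step 3 — Parallel Q: Q = R/(ω₀L) = 294/(4910·0.00216) = 27.72.
Step 4 — Bandwidth: Δω = ω₀/Q = 177.2 rad/s; BW = Δω/(2π) = 28.19 Hz.

(a) f₀ = 781.5 Hz  (b) Q = 27.72  (c) BW = 28.19 Hz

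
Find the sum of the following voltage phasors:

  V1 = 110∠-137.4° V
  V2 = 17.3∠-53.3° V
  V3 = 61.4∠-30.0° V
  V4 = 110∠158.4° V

Step 1 — Convert each phasor to rectangular form:
  V1 = 110·(cos(-137.4°) + j·sin(-137.4°)) = -80.97 - j74.46 V
  V2 = 17.3·(cos(-53.3°) + j·sin(-53.3°)) = 10.34 - j13.87 V
  V3 = 61.4·(cos(-30.0°) + j·sin(-30.0°)) = 53.17 - j30.7 V
  V4 = 110·(cos(158.4°) + j·sin(158.4°)) = -102.3 + j40.49 V
Step 2 — Sum components: V_total = -119.7 - j78.53 V.
Step 3 — Convert to polar: |V_total| = 143.2 V, ∠V_total = -146.7°.

V_total = 143.2∠-146.7° V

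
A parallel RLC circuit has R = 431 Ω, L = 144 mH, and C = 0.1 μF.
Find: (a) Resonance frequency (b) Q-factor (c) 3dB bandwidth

Step 1 — Resonance: ω₀ = 1/√(LC) = 1/√(0.144·1e-07) = 8333 rad/s.
Step 2 — f₀ = ω₀/(2π) = 1326 Hz.
Step 3 — Parallel Q: Q = R/(ω₀L) = 431/(8333·0.144) = 0.3592.
Step 4 — Bandwidth: Δω = ω₀/Q = 2.32e+04 rad/s; BW = Δω/(2π) = 3693 Hz.

(a) f₀ = 1326 Hz  (b) Q = 0.3592  (c) BW = 3693 Hz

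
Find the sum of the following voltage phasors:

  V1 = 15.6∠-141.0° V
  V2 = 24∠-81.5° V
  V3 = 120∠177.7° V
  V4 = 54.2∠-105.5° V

Step 1 — Convert each phasor to rectangular form:
  V1 = 15.6·(cos(-141.0°) + j·sin(-141.0°)) = -12.12 - j9.817 V
  V2 = 24·(cos(-81.5°) + j·sin(-81.5°)) = 3.547 - j23.74 V
  V3 = 120·(cos(177.7°) + j·sin(177.7°)) = -119.9 + j4.816 V
  V4 = 54.2·(cos(-105.5°) + j·sin(-105.5°)) = -14.48 - j52.23 V
Step 2 — Sum components: V_total = -143 - j80.97 V.
Step 3 — Convert to polar: |V_total| = 164.3 V, ∠V_total = -150.5°.

V_total = 164.3∠-150.5° V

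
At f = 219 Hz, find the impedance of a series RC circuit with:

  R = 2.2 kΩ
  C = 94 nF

Step 1 — Angular frequency: ω = 2π·f = 2π·219 = 1376 rad/s.
Step 2 — Component impedances:
  R: Z = R = 2200 Ω
  C: Z = 1/(jωC) = -j/(ω·C) = 0 - j7731 Ω
Step 3 — Series combination: Z_total = R + C = 2200 - j7731 Ω = 8038∠-74.1° Ω.

Z = 2200 - j7731 Ω = 8038∠-74.1° Ω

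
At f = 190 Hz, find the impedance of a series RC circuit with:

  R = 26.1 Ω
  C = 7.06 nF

Step 1 — Angular frequency: ω = 2π·f = 2π·190 = 1194 rad/s.
Step 2 — Component impedances:
  R: Z = R = 26.1 Ω
  C: Z = 1/(jωC) = -j/(ω·C) = 0 - j1.186e+05 Ω
Step 3 — Series combination: Z_total = R + C = 26.1 - j1.186e+05 Ω = 1.186e+05∠-90.0° Ω.

Z = 26.1 - j1.186e+05 Ω = 1.186e+05∠-90.0° Ω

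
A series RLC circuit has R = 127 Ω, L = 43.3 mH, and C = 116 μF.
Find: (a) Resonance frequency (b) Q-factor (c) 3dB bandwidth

Step 1 — Resonance condition Im(Z)=0 gives ω₀ = 1/√(LC).
Step 2 — ω₀ = 1/√(0.0433·0.000116) = 446.2 rad/s.
Step 3 — f₀ = ω₀/(2π) = 71.01 Hz.
Step 4 — Series Q: Q = ω₀L/R = 446.2·0.0433/127 = 0.1521.
Step 5 — 3dB bandwidth: Δω = ω₀/Q = 2933 rad/s; BW = Δω/(2π) = 466.8 Hz.

(a) f₀ = 71.01 Hz  (b) Q = 0.1521  (c) BW = 466.8 Hz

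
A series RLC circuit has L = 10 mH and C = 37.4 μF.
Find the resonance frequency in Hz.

Step 1 — Resonance condition Im(Z)=0 gives ω₀ = 1/√(LC).
Step 2 — ω₀ = 1/√(0.01·3.74e-05) = 1635 rad/s.
Step 3 — f₀ = ω₀/(2π) = 260.2 Hz.

f₀ = 260.2 Hz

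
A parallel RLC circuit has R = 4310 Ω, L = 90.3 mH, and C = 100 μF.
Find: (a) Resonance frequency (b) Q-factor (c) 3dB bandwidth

Step 1 — Resonance: ω₀ = 1/√(LC) = 1/√(0.0903·0.0001) = 332.8 rad/s.
Step 2 — f₀ = ω₀/(2π) = 52.96 Hz.
Step 3 — Parallel Q: Q = R/(ω₀L) = 4310/(332.8·0.0903) = 143.4.
Step 4 — Bandwidth: Δω = ω₀/Q = 2.32 rad/s; BW = Δω/(2π) = 0.3693 Hz.

(a) f₀ = 52.96 Hz  (b) Q = 143.4  (c) BW = 0.3693 Hz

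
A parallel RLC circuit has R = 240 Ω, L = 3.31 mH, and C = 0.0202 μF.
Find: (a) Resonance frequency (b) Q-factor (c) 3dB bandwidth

Step 1 — Resonance: ω₀ = 1/√(LC) = 1/√(0.00331·2.02e-08) = 1.223e+05 rad/s.
Step 2 — f₀ = ω₀/(2π) = 1.946e+04 Hz.
Step 3 — Parallel Q: Q = R/(ω₀L) = 240/(1.223e+05·0.00331) = 0.5929.
Step 4 — Bandwidth: Δω = ω₀/Q = 2.063e+05 rad/s; BW = Δω/(2π) = 3.283e+04 Hz.

(a) f₀ = 1.946e+04 Hz  (b) Q = 0.5929  (c) BW = 3.283e+04 Hz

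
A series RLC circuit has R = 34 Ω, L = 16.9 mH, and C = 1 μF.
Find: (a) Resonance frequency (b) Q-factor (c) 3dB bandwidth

Step 1 — Resonance: ω₀ = 1/√(LC) = 1/√(0.0169·1e-06) = 7692 rad/s.
Step 2 — f₀ = ω₀/(2π) = 1224 Hz.
Step 3 — Series Q: Q = ω₀L/R = 7692·0.0169/34 = 3.824.
Step 4 — Bandwidth: Δω = ω₀/Q = 2012 rad/s; BW = Δω/(2π) = 320.2 Hz.

(a) f₀ = 1224 Hz  (b) Q = 3.824  (c) BW = 320.2 Hz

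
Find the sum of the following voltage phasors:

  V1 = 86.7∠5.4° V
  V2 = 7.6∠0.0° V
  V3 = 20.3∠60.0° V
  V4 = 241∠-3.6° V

Step 1 — Convert each phasor to rectangular form:
  V1 = 86.7·(cos(5.4°) + j·sin(5.4°)) = 86.32 + j8.159 V
  V2 = 7.6·(cos(0.0°) + j·sin(0.0°)) = 7.6 V
  V3 = 20.3·(cos(60.0°) + j·sin(60.0°)) = 10.15 + j17.58 V
  V4 = 241·(cos(-3.6°) + j·sin(-3.6°)) = 240.5 - j15.13 V
Step 2 — Sum components: V_total = 344.6 + j10.61 V.
Step 3 — Convert to polar: |V_total| = 344.8 V, ∠V_total = 1.8°.

V_total = 344.8∠1.8° V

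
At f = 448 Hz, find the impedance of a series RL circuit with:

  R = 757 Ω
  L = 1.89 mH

Step 1 — Angular frequency: ω = 2π·f = 2π·448 = 2815 rad/s.
Step 2 — Component impedances:
  R: Z = R = 757 Ω
  L: Z = jωL = j·2815·0.00189 = 0 + j5.32 Ω
Step 3 — Series combination: Z_total = R + L = 757 + j5.32 Ω = 757∠0.4° Ω.

Z = 757 + j5.32 Ω = 757∠0.4° Ω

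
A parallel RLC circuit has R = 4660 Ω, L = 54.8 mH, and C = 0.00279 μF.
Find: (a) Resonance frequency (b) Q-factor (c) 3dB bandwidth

Step 1 — Resonance: ω₀ = 1/√(LC) = 1/√(0.0548·2.79e-09) = 8.087e+04 rad/s.
Step 2 — f₀ = ω₀/(2π) = 1.287e+04 Hz.
Step 3 — Parallel Q: Q = R/(ω₀L) = 4660/(8.087e+04·0.0548) = 1.051.
Step 4 — Bandwidth: Δω = ω₀/Q = 7.691e+04 rad/s; BW = Δω/(2π) = 1.224e+04 Hz.

(a) f₀ = 1.287e+04 Hz  (b) Q = 1.051  (c) BW = 1.224e+04 Hz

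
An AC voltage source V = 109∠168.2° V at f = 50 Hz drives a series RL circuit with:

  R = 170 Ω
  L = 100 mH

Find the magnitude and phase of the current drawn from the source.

Step 1 — Angular frequency: ω = 2π·f = 2π·50 = 314.2 rad/s.
Step 2 — Component impedances:
  R: Z = R = 170 Ω
  L: Z = jωL = j·314.2·0.1 = 0 + j31.42 Ω
Step 3 — Series combination: Z_total = R + L = 170 + j31.42 Ω = 172.9∠10.5° Ω.
Step 4 — Source phasor: V = 109∠168.2° V = -106.7 + j22.29 V.
Step 5 — Ohm's law: I = V / Z_total = (-106.7 + j22.29) / (170 + j31.42) = -0.5835 + j0.2389 A.
Step 6 — Convert to polar: |I| = 0.6305 A, ∠I = 157.7°.

I = 0.6305∠157.7° A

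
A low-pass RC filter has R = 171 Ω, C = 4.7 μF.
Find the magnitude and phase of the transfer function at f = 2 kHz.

Step 1 — Angular frequency: ω = 2π·2000 = 1.257e+04 rad/s.
Step 2 — Transfer function: H(jω) = 1/(1 + jωRC).
Step 3 — Denominator: 1 + jωRC = 1 + j·1.257e+04·171·4.7e-06 = 1 + j10.1.
Step 4 — H = 0.009709 - j0.09805.
Step 5 — Magnitude: |H| = 0.09853 (-20.1 dB); phase: φ = -84.3°.

|H| = 0.09853 (-20.1 dB), φ = -84.3°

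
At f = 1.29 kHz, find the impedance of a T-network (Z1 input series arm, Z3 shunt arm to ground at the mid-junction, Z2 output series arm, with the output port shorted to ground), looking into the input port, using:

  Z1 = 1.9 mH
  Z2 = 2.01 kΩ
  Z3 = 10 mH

Step 1 — Angular frequency: ω = 2π·f = 2π·1290 = 8105 rad/s.
Step 2 — Component impedances:
  Z1: Z = jωL = j·8105·0.0019 = 0 + j15.4 Ω
  Z2: Z = R = 2010 Ω
  Z3: Z = jωL = j·8105·0.01 = 0 + j81.05 Ω
Step 3 — With the output port shorted to ground, the output series arm Z2 runs from the junction to ground; the shunt arm Z3 also runs from the junction to ground. They appear in parallel: Z3 || Z2 = 3.263 + j80.92 Ω.
Step 4 — Series with input arm Z1: Z_in = Z1 + (Z3 || Z2) = 3.263 + j96.32 Ω = 96.38∠88.1° Ω.

Z = 3.263 + j96.32 Ω = 96.38∠88.1° Ω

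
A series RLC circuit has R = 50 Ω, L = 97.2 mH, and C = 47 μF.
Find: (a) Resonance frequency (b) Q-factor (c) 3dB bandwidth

Step 1 — Resonance: ω₀ = 1/√(LC) = 1/√(0.0972·4.7e-05) = 467.9 rad/s.
Step 2 — f₀ = ω₀/(2π) = 74.46 Hz.
Step 3 — Series Q: Q = ω₀L/R = 467.9·0.0972/50 = 0.9095.
Step 4 — Bandwidth: Δω = ω₀/Q = 514.4 rad/s; BW = Δω/(2π) = 81.87 Hz.

(a) f₀ = 74.46 Hz  (b) Q = 0.9095  (c) BW = 81.87 Hz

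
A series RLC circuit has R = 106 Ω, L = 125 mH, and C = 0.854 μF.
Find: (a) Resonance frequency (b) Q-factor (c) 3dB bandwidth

Step 1 — Resonance: ω₀ = 1/√(LC) = 1/√(0.125·8.54e-07) = 3061 rad/s.
Step 2 — f₀ = ω₀/(2π) = 487.1 Hz.
Step 3 — Series Q: Q = ω₀L/R = 3061·0.125/106 = 3.609.
Step 4 — Bandwidth: Δω = ω₀/Q = 848 rad/s; BW = Δω/(2π) = 135 Hz.

(a) f₀ = 487.1 Hz  (b) Q = 3.609  (c) BW = 135 Hz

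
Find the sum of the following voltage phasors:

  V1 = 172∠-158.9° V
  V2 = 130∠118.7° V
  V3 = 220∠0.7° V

Step 1 — Convert each phasor to rectangular form:
  V1 = 172·(cos(-158.9°) + j·sin(-158.9°)) = -160.5 - j61.92 V
  V2 = 130·(cos(118.7°) + j·sin(118.7°)) = -62.43 + j114 V
  V3 = 220·(cos(0.7°) + j·sin(0.7°)) = 220 + j2.688 V
Step 2 — Sum components: V_total = -2.913 + j54.8 V.
Step 3 — Convert to polar: |V_total| = 54.87 V, ∠V_total = 93.0°.

V_total = 54.87∠93.0° V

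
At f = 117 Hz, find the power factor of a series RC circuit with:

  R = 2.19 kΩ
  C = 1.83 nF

Step 1 — Angular frequency: ω = 2π·f = 2π·117 = 735.1 rad/s.
Step 2 — Component impedances:
  R: Z = R = 2190 Ω
  C: Z = 1/(jωC) = -j/(ω·C) = 0 - j7.433e+05 Ω
Step 3 — Series combination: Z_total = R + C = 2190 - j7.433e+05 Ω = 7.433e+05∠-89.8° Ω.
Step 4 — Power factor: PF = cos(φ) = Re(Z)/|Z| = 2190/7.433e+05 = 0.002946.
Step 5 — Type: Im(Z) = -7.433e+05 ⇒ leading (phase φ = -89.8°).

PF = 0.002946 (leading, φ = -89.8°)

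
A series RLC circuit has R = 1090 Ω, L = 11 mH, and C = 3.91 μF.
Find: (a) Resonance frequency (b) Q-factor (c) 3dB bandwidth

Step 1 — Resonance condition Im(Z)=0 gives ω₀ = 1/√(LC).
Step 2 — ω₀ = 1/√(0.011·3.91e-06) = 4822 rad/s.
Step 3 — f₀ = ω₀/(2π) = 767.4 Hz.
Step 4 — Series Q: Q = ω₀L/R = 4822·0.011/1090 = 0.04866.
Step 5 — 3dB bandwidth: Δω = ω₀/Q = 9.909e+04 rad/s; BW = Δω/(2π) = 1.577e+04 Hz.

(a) f₀ = 767.4 Hz  (b) Q = 0.04866  (c) BW = 1.577e+04 Hz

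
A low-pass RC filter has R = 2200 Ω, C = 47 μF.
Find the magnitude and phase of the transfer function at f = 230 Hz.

Step 1 — Angular frequency: ω = 2π·230 = 1445 rad/s.
Step 2 — Transfer function: H(jω) = 1/(1 + jωRC).
Step 3 — Denominator: 1 + jωRC = 1 + j·1445·2200·4.7e-05 = 1 + j149.4.
Step 4 — H = 4.478e-05 - j0.006692.
Step 5 — Magnitude: |H| = 0.006692 (-43.5 dB); phase: φ = -89.6°.

|H| = 0.006692 (-43.5 dB), φ = -89.6°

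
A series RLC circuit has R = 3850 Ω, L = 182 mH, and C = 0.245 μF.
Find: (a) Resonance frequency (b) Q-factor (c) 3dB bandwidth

Step 1 — Resonance condition Im(Z)=0 gives ω₀ = 1/√(LC).
Step 2 — ω₀ = 1/√(0.182·2.45e-07) = 4736 rad/s.
Step 3 — f₀ = ω₀/(2π) = 753.7 Hz.
Step 4 — Series Q: Q = ω₀L/R = 4736·0.182/3850 = 0.2239.
Step 5 — 3dB bandwidth: Δω = ω₀/Q = 2.115e+04 rad/s; BW = Δω/(2π) = 3367 Hz.

(a) f₀ = 753.7 Hz  (b) Q = 0.2239  (c) BW = 3367 Hz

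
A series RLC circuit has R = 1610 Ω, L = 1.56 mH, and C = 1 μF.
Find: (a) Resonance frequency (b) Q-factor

Step 1 — Resonance condition Im(Z)=0 gives ω₀ = 1/√(LC).
Step 2 — ω₀ = 1/√(0.00156·1e-06) = 2.532e+04 rad/s.
Step 3 — f₀ = ω₀/(2π) = 4030 Hz.
Step 4 — Series Q: Q = ω₀L/R = 2.532e+04·0.00156/1610 = 0.02453.

(a) f₀ = 4030 Hz  (b) Q = 0.02453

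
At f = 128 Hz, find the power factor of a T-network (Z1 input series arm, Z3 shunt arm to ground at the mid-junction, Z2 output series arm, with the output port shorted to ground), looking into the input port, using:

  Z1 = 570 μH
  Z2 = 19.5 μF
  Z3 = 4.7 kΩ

Step 1 — Angular frequency: ω = 2π·f = 2π·128 = 804.2 rad/s.
Step 2 — Component impedances:
  Z1: Z = jωL = j·804.2·0.00057 = 0 + j0.4584 Ω
  Z2: Z = 1/(jωC) = -j/(ω·C) = 0 - j63.76 Ω
  Z3: Z = R = 4700 Ω
Step 3 — With the output port shorted to ground, the output series arm Z2 runs from the junction to ground; the shunt arm Z3 also runs from the junction to ground. They appear in parallel: Z3 || Z2 = 0.8649 - j63.75 Ω.
Step 4 — Series with input arm Z1: Z_in = Z1 + (Z3 || Z2) = 0.8649 - j63.29 Ω = 63.3∠-89.2° Ω.
Step 5 — Power factor: PF = cos(φ) = Re(Z)/|Z| = 0.8649/63.3 = 0.01366.
Step 6 — Type: Im(Z) = -63.29 ⇒ leading (phase φ = -89.2°).

PF = 0.01366 (leading, φ = -89.2°)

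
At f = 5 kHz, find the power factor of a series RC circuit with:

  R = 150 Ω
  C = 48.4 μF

Step 1 — Angular frequency: ω = 2π·f = 2π·5000 = 3.142e+04 rad/s.
Step 2 — Component impedances:
  R: Z = R = 150 Ω
  C: Z = 1/(jωC) = -j/(ω·C) = 0 - j0.6577 Ω
Step 3 — Series combination: Z_total = R + C = 150 - j0.6577 Ω = 150∠-0.3° Ω.
Step 4 — Power factor: PF = cos(φ) = Re(Z)/|Z| = 150/150 = 1.
Step 5 — Type: Im(Z) = -0.6577 ⇒ leading (phase φ = -0.3°).

PF = 1 (leading, φ = -0.3°)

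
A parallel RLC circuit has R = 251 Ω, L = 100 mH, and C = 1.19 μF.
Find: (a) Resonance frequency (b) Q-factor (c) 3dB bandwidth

Step 1 — Resonance: ω₀ = 1/√(LC) = 1/√(0.1·1.19e-06) = 2899 rad/s.
Step 2 — f₀ = ω₀/(2π) = 461.4 Hz.
Step 3 — Parallel Q: Q = R/(ω₀L) = 251/(2899·0.1) = 0.8659.
Step 4 — Bandwidth: Δω = ω₀/Q = 3348 rad/s; BW = Δω/(2π) = 532.8 Hz.

(a) f₀ = 461.4 Hz  (b) Q = 0.8659  (c) BW = 532.8 Hz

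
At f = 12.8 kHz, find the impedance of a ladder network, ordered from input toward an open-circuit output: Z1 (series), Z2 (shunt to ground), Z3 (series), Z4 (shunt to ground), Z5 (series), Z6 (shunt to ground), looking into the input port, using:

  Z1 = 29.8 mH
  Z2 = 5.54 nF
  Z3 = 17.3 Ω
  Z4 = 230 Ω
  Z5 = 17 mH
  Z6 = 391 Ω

Step 1 — Angular frequency: ω = 2π·f = 2π·1.28e+04 = 8.042e+04 rad/s.
Step 2 — Component impedances:
  Z1: Z = jωL = j·8.042e+04·0.0298 = 0 + j2397 Ω
  Z2: Z = 1/(jωC) = -j/(ω·C) = 0 - j2244 Ω
  Z3: Z = R = 17.3 Ω
  Z4: Z = R = 230 Ω
  Z5: Z = jωL = j·8.042e+04·0.017 = 0 + j1367 Ω
  Z6: Z = R = 391 Ω
Step 3 — Ladder network (open output): work backward from the far end, alternating series and parallel combinations. Z_in = 236.9 + j2404 Ω = 2416∠84.4° Ω.

Z = 236.9 + j2404 Ω = 2416∠84.4° Ω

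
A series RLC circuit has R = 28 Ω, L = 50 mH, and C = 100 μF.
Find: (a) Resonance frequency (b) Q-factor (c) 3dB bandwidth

Step 1 — Resonance condition Im(Z)=0 gives ω₀ = 1/√(LC).
Step 2 — ω₀ = 1/√(0.05·0.0001) = 447.2 rad/s.
Step 3 — f₀ = ω₀/(2π) = 71.18 Hz.
Step 4 — Series Q: Q = ω₀L/R = 447.2·0.05/28 = 0.7986.
Step 5 — 3dB bandwidth: Δω = ω₀/Q = 560 rad/s; BW = Δω/(2π) = 89.13 Hz.

(a) f₀ = 71.18 Hz  (b) Q = 0.7986  (c) BW = 89.13 Hz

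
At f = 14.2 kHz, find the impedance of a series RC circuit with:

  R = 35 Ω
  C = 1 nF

Step 1 — Angular frequency: ω = 2π·f = 2π·1.42e+04 = 8.922e+04 rad/s.
Step 2 — Component impedances:
  R: Z = R = 35 Ω
  C: Z = 1/(jωC) = -j/(ω·C) = 0 - j1.121e+04 Ω
Step 3 — Series combination: Z_total = R + C = 35 - j1.121e+04 Ω = 1.121e+04∠-89.8° Ω.

Z = 35 - j1.121e+04 Ω = 1.121e+04∠-89.8° Ω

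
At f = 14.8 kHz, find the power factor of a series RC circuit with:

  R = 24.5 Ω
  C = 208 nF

Step 1 — Angular frequency: ω = 2π·f = 2π·1.48e+04 = 9.299e+04 rad/s.
Step 2 — Component impedances:
  R: Z = R = 24.5 Ω
  C: Z = 1/(jωC) = -j/(ω·C) = 0 - j51.7 Ω
Step 3 — Series combination: Z_total = R + C = 24.5 - j51.7 Ω = 57.21∠-64.6° Ω.
Step 4 — Power factor: PF = cos(φ) = Re(Z)/|Z| = 24.5/57.21 = 0.4282.
Step 5 — Type: Im(Z) = -51.7 ⇒ leading (phase φ = -64.6°).

PF = 0.4282 (leading, φ = -64.6°)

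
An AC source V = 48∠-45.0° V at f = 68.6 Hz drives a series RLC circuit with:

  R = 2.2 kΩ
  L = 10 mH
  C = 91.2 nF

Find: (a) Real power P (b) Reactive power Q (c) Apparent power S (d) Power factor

Step 1 — Angular frequency: ω = 2π·f = 2π·68.6 = 431 rad/s.
Step 2 — Component impedances:
  R: Z = R = 2200 Ω
  L: Z = jωL = j·431·0.01 = 0 + j4.31 Ω
  C: Z = 1/(jωC) = -j/(ω·C) = 0 - j2.544e+04 Ω
Step 3 — Series combination: Z_total = R + L + C = 2200 - j2.543e+04 Ω = 2.553e+04∠-85.1° Ω.
Step 4 — Source phasor: V = 48∠-45.0° V = 33.94 - j33.94 V.
Step 5 — Current: I = V / Z = 0.001439 + j0.00121 A = 0.00188∠40.1° A.
Step 6 — Complex power: S = V·I* = 0.007777 - j0.08991 VA.
Step 7 — Real power: P = Re(S) = 0.007777 W.
Step 8 — Reactive power: Q = Im(S) = -0.08991 VAR.
Step 9 — Apparent power: |S| = 0.09025 VA.
Step 10 — Power factor: PF = P/|S| = 0.08617 (leading).

(a) P = 0.007777 W  (b) Q = -0.08991 VAR  (c) S = 0.09025 VA  (d) PF = 0.08617 (leading)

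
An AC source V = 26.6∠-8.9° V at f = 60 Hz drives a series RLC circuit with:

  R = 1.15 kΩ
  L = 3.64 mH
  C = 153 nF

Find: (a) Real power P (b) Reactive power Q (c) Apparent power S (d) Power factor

Step 1 — Angular frequency: ω = 2π·f = 2π·60 = 377 rad/s.
Step 2 — Component impedances:
  R: Z = R = 1150 Ω
  L: Z = jωL = j·377·0.00364 = 0 + j1.372 Ω
  C: Z = 1/(jωC) = -j/(ω·C) = 0 - j1.734e+04 Ω
Step 3 — Series combination: Z_total = R + L + C = 1150 - j1.734e+04 Ω = 1.737e+04∠-86.2° Ω.
Step 4 — Source phasor: V = 26.6∠-8.9° V = 26.28 - j4.115 V.
Step 5 — Current: I = V / Z = 0.0003365 + j0.001494 A = 0.001531∠77.3° A.
Step 6 — Complex power: S = V·I* = 0.002696 - j0.04064 VA.
Step 7 — Real power: P = Re(S) = 0.002696 W.
Step 8 — Reactive power: Q = Im(S) = -0.04064 VAR.
Step 9 — Apparent power: |S| = 0.04073 VA.
Step 10 — Power factor: PF = P/|S| = 0.06619 (leading).

(a) P = 0.002696 W  (b) Q = -0.04064 VAR  (c) S = 0.04073 VA  (d) PF = 0.06619 (leading)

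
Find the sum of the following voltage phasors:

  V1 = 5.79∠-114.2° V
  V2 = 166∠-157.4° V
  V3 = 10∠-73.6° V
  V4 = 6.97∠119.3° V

Step 1 — Convert each phasor to rectangular form:
  V1 = 5.79·(cos(-114.2°) + j·sin(-114.2°)) = -2.373 - j5.281 V
  V2 = 166·(cos(-157.4°) + j·sin(-157.4°)) = -153.3 - j63.79 V
  V3 = 10·(cos(-73.6°) + j·sin(-73.6°)) = 2.823 - j9.593 V
  V4 = 6.97·(cos(119.3°) + j·sin(119.3°)) = -3.411 + j6.078 V
Step 2 — Sum components: V_total = -156.2 - j72.59 V.
Step 3 — Convert to polar: |V_total| = 172.3 V, ∠V_total = -155.1°.

V_total = 172.3∠-155.1° V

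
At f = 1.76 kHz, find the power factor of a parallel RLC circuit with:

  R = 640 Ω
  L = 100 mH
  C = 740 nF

Step 1 — Angular frequency: ω = 2π·f = 2π·1760 = 1.106e+04 rad/s.
Step 2 — Component impedances:
  R: Z = R = 640 Ω
  L: Z = jωL = j·1.106e+04·0.1 = 0 + j1106 Ω
  C: Z = 1/(jωC) = -j/(ω·C) = 0 - j122.2 Ω
Step 3 — Parallel combination: 1/Z_total = 1/R + 1/L + 1/C; Z_total = 28.19 - j131.3 Ω = 134.3∠-77.9° Ω.
Step 4 — Power factor: PF = cos(φ) = Re(Z)/|Z| = 28.19/134.3 = 0.2099.
Step 5 — Type: Im(Z) = -131.3 ⇒ leading (phase φ = -77.9°).

PF = 0.2099 (leading, φ = -77.9°)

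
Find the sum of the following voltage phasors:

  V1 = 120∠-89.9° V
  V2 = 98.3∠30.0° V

Step 1 — Convert each phasor to rectangular form:
  V1 = 120·(cos(-89.9°) + j·sin(-89.9°)) = 0.2094 - j120 V
  V2 = 98.3·(cos(30.0°) + j·sin(30.0°)) = 85.13 + j49.15 V
Step 2 — Sum components: V_total = 85.34 - j70.85 V.
Step 3 — Convert to polar: |V_total| = 110.9 V, ∠V_total = -39.7°.

V_total = 110.9∠-39.7° V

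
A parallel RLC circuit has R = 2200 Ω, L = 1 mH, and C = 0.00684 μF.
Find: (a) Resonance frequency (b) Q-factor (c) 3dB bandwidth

Step 1 — Resonance: ω₀ = 1/√(LC) = 1/√(0.001·6.84e-09) = 3.824e+05 rad/s.
Step 2 — f₀ = ω₀/(2π) = 6.085e+04 Hz.
Step 3 — Parallel Q: Q = R/(ω₀L) = 2200/(3.824e+05·0.001) = 5.754.
Step 4 — Bandwidth: Δω = ω₀/Q = 6.645e+04 rad/s; BW = Δω/(2π) = 1.058e+04 Hz.

(a) f₀ = 6.085e+04 Hz  (b) Q = 5.754  (c) BW = 1.058e+04 Hz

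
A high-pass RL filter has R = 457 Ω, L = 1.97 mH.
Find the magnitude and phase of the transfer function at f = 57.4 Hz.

Step 1 — Angular frequency: ω = 2π·57.4 = 360.7 rad/s.
Step 2 — Transfer function: H(jω) = jωL/(R + jωL).
Step 3 — Numerator jωL = j·0.7105; denominator R + jωL = 457 + j0.7105.
Step 4 — H = 2.417e-06 + j0.001555.
Step 5 — Magnitude: |H| = 0.001555 (-56.2 dB); phase: φ = 89.9°.

|H| = 0.001555 (-56.2 dB), φ = 89.9°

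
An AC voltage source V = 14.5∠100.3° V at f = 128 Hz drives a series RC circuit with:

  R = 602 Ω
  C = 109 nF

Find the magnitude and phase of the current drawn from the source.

Step 1 — Angular frequency: ω = 2π·f = 2π·128 = 804.2 rad/s.
Step 2 — Component impedances:
  R: Z = R = 602 Ω
  C: Z = 1/(jωC) = -j/(ω·C) = 0 - j1.141e+04 Ω
Step 3 — Series combination: Z_total = R + C = 602 - j1.141e+04 Ω = 1.142e+04∠-87.0° Ω.
Step 4 — Source phasor: V = 14.5∠100.3° V = -2.593 + j14.27 V.
Step 5 — Ohm's law: I = V / Z_total = (-2.593 + j14.27) / (602 - j1.141e+04) = -0.001259 - j0.0001608 A.
Step 6 — Convert to polar: |I| = 0.001269 A, ∠I = -172.7°.

I = 0.001269∠-172.7° A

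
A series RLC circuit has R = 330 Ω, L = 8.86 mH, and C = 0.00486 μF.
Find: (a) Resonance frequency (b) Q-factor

Step 1 — Resonance condition Im(Z)=0 gives ω₀ = 1/√(LC).
Step 2 — ω₀ = 1/√(0.00886·4.86e-09) = 1.524e+05 rad/s.
Step 3 — f₀ = ω₀/(2π) = 2.425e+04 Hz.
Step 4 — Series Q: Q = ω₀L/R = 1.524e+05·0.00886/330 = 4.092.

(a) f₀ = 2.425e+04 Hz  (b) Q = 4.092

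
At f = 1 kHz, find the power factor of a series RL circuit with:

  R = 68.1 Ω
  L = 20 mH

Step 1 — Angular frequency: ω = 2π·f = 2π·1000 = 6283 rad/s.
Step 2 — Component impedances:
  R: Z = R = 68.1 Ω
  L: Z = jωL = j·6283·0.02 = 0 + j125.7 Ω
Step 3 — Series combination: Z_total = R + L = 68.1 + j125.7 Ω = 142.9∠61.5° Ω.
Step 4 — Power factor: PF = cos(φ) = Re(Z)/|Z| = 68.1/142.93 = 0.4765.
Step 5 — Type: Im(Z) = 125.7 ⇒ lagging (phase φ = 61.5°).

PF = 0.4765 (lagging, φ = 61.5°)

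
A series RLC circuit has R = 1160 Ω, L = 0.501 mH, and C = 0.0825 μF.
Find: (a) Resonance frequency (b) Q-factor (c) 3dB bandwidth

Step 1 — Resonance: ω₀ = 1/√(LC) = 1/√(0.000501·8.25e-08) = 1.555e+05 rad/s.
Step 2 — f₀ = ω₀/(2π) = 2.476e+04 Hz.
Step 3 — Series Q: Q = ω₀L/R = 1.555e+05·0.000501/1160 = 0.06718.
Step 4 — Bandwidth: Δω = ω₀/Q = 2.315e+06 rad/s; BW = Δω/(2π) = 3.685e+05 Hz.

(a) f₀ = 2.476e+04 Hz  (b) Q = 0.06718  (c) BW = 3.685e+05 Hz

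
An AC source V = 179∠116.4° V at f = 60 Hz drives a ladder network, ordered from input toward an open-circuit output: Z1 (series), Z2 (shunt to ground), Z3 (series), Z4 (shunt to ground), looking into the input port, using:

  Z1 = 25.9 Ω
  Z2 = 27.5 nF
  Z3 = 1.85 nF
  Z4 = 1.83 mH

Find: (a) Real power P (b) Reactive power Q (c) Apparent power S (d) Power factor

Step 1 — Angular frequency: ω = 2π·f = 2π·60 = 377 rad/s.
Step 2 — Component impedances:
  Z1: Z = R = 25.9 Ω
  Z2: Z = 1/(jωC) = -j/(ω·C) = 0 - j9.646e+04 Ω
  Z3: Z = 1/(jωC) = -j/(ω·C) = 0 - j1.434e+06 Ω
  Z4: Z = jωL = j·377·0.00183 = 0 + j0.6899 Ω
Step 3 — Ladder network (open output): work backward from the far end, alternating series and parallel combinations. Z_in = 25.9 - j9.038e+04 Ω = 9.038e+04∠-90.0° Ω.
Step 4 — Source phasor: V = 179∠116.4° V = -79.59 + j160.3 V.
Step 5 — Current: I = V / Z = -0.001774 - j0.0008801 A = 0.001981∠-153.6° A.
Step 6 — Complex power: S = V·I* = 0.0001016 - j0.3545 VA.
Step 7 — Real power: P = Re(S) = 0.0001016 W.
Step 8 — Reactive power: Q = Im(S) = -0.3545 VAR.
Step 9 — Apparent power: |S| = 0.3545 VA.
Step 10 — Power factor: PF = P/|S| = 0.0002866 (leading).

(a) P = 0.0001016 W  (b) Q = -0.3545 VAR  (c) S = 0.3545 VA  (d) PF = 0.0002866 (leading)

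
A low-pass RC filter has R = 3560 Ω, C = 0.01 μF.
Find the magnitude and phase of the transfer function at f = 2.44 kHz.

Step 1 — Angular frequency: ω = 2π·2440 = 1.533e+04 rad/s.
Step 2 — Transfer function: H(jω) = 1/(1 + jωRC).
Step 3 — Denominator: 1 + jωRC = 1 + j·1.533e+04·3560·1e-08 = 1 + j0.5458.
Step 4 — H = 0.7705 - j0.4205.
Step 5 — Magnitude: |H| = 0.8778 (-1.1 dB); phase: φ = -28.6°.

|H| = 0.8778 (-1.1 dB), φ = -28.6°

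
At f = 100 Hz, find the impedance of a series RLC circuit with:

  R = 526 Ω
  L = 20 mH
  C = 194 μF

Step 1 — Angular frequency: ω = 2π·f = 2π·100 = 628.3 rad/s.
Step 2 — Component impedances:
  R: Z = R = 526 Ω
  L: Z = jωL = j·628.3·0.02 = 0 + j12.57 Ω
  C: Z = 1/(jωC) = -j/(ω·C) = 0 - j8.204 Ω
Step 3 — Series combination: Z_total = R + L + C = 526 + j4.363 Ω = 526∠0.5° Ω.

Z = 526 + j4.363 Ω = 526∠0.5° Ω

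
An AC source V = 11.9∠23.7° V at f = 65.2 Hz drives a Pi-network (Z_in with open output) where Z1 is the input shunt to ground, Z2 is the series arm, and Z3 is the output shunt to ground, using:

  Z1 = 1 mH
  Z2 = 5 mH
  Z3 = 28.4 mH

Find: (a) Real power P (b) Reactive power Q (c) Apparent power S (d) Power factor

Step 1 — Angular frequency: ω = 2π·f = 2π·65.2 = 409.7 rad/s.
Step 2 — Component impedances:
  Z1: Z = jωL = j·409.7·0.001 = 0 + j0.4097 Ω
  Z2: Z = jωL = j·409.7·0.005 = 0 + j2.048 Ω
  Z3: Z = jωL = j·409.7·0.0284 = 0 + j11.63 Ω
Step 3 — With open output, the series arm Z2 and the output shunt Z3 appear in series to ground: Z2 + Z3 = 0 + j13.68 Ω.
Step 4 — Parallel with input shunt Z1: Z_in = Z1 || (Z2 + Z3) = 0 + j0.3978 Ω = 0.3978∠90.0° Ω.
Step 5 — Source phasor: V = 11.9∠23.7° V = 10.9 + j4.783 V.
Step 6 — Current: I = V / Z = 12.03 - j27.39 A = 29.92∠-66.3° A.
Step 7 — Complex power: S = V·I* = 0 + j356 VA.
Step 8 — Real power: P = Re(S) = 0 W.
Step 9 — Reactive power: Q = Im(S) = 356 VAR.
Step 10 — Apparent power: |S| = 356 VA.
Step 11 — Power factor: PF = P/|S| = 0 (lagging).

(a) P = 0 W  (b) Q = 356 VAR  (c) S = 356 VA  (d) PF = 0 (lagging)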